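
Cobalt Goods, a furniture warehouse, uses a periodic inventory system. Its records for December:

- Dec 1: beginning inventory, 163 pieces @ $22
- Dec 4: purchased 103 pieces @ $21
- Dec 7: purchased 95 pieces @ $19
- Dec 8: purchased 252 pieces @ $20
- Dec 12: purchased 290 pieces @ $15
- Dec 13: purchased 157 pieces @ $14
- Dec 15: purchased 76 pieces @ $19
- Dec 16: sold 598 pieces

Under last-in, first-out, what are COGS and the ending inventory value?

Dec 16, 598 sold [LIFO — newest first]: 76 @ $19 + 157 @ $14 + 290 @ $15 + 75 @ $20 = $9,492
Ending inventory: 163 @ $22 + 103 @ $21 + 95 @ $19 + 177 @ $20 = $11,094

COGS = $9,492; ending inventory = $11,094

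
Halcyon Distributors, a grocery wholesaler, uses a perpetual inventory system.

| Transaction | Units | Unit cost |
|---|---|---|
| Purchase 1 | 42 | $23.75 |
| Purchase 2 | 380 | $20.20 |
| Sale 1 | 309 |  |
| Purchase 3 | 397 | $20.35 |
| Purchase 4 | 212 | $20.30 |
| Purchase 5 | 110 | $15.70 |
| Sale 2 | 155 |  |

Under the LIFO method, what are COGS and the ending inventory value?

COGS = $8,882.30; ending inventory = $13,900.75

Sale 1 (309) [LIFO — newest first]: 309 @ $20.20 = $6,241.80
Sale 2 (155) [LIFO — newest first]: 110 @ $15.70 + 45 @ $20.30 = $2,640.50
Total COGS = $6,241.80 + $2,640.50 = $8,882.30
Ending inventory: 42 @ $23.75 + 71 @ $20.20 + 397 @ $20.35 + 167 @ $20.30 = $13,900.75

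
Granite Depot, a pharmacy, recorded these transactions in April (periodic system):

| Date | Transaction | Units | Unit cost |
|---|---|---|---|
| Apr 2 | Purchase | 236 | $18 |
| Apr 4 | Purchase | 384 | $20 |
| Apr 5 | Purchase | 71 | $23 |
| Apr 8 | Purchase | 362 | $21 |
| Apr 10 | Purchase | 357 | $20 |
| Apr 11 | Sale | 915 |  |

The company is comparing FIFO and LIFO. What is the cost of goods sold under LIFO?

FIFO COGS: 236 @ $18 + 384 @ $20 + 71 @ $23 + 224 @ $21 = $18,265
LIFO COGS: 357 @ $20 + 362 @ $21 + 71 @ $23 + 125 @ $20 = $18,875

COGS = $18,875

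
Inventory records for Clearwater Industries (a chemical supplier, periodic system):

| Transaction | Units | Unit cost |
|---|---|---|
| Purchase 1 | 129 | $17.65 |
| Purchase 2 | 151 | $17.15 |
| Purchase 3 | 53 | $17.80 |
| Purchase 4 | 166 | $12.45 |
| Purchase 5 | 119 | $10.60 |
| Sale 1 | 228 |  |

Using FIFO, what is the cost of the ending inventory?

Ending inventory = $5,163.30

Sale 1 (228) [FIFO — oldest first]: 129 @ $17.65 + 99 @ $17.15 = $3,974.70
Ending inventory: 52 @ $17.15 + 53 @ $17.80 + 166 @ $12.45 + 119 @ $10.60 = $5,163.30
Check: goods available $9,138.00 = COGS $3,974.70 + ending $5,163.30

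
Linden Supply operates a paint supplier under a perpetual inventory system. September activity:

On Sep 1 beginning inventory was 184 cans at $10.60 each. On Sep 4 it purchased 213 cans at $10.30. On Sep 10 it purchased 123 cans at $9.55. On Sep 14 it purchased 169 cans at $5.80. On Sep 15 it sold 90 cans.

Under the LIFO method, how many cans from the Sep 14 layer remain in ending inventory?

Sep 15, 90 sold [LIFO — newest first]: 90 @ $5.80 = $522.00
Ending inventory: 184 @ $10.60 + 213 @ $10.30 + 123 @ $9.55 + 79 @ $5.80 = $5,777.15
Check: goods available $6,299.15 = COGS $522.00 + ending $5,777.15

79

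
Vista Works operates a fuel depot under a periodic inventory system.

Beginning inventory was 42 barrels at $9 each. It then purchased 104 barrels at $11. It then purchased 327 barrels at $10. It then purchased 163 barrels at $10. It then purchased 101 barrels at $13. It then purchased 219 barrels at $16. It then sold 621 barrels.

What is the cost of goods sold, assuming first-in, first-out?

COGS = $6,272

Sale 1 (621) [FIFO — oldest first]: 42 @ $9 + 104 @ $11 + 327 @ $10 + 148 @ $10 = $6,272
Ending inventory: 15 @ $10 + 101 @ $13 + 219 @ $16 = $4,967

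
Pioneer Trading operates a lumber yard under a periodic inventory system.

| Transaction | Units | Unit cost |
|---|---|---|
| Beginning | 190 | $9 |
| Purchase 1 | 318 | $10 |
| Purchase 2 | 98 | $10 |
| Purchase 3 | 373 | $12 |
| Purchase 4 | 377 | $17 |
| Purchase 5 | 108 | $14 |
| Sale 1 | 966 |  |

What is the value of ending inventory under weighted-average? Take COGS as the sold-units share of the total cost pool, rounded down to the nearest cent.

Ending inventory = $6,213.78

Sale 1, sell 966: 966/1464 × $18,267.00 → $12,053.22
Ending inventory (cost pool remaining) = $6,213.78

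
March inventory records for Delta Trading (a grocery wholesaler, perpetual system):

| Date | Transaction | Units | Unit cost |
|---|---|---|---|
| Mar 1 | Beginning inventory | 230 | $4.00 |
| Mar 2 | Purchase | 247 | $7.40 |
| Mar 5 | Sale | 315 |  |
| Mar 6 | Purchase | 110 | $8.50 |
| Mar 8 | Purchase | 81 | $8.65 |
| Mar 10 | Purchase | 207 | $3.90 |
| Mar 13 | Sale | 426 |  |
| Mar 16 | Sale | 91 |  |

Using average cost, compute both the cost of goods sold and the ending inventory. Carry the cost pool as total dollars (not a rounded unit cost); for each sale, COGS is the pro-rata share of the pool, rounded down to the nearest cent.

COGS = $4,931.50; ending inventory = $259.25

After Mar 1: 230 on hand, pool $920.00 (≈ $4.0000 each)
After Mar 2: 477 on hand, pool $2,747.80 (≈ $5.7606 each)
Mar 5, sell 315: 315/477 × $2,747.80 → $1,814.58
After Mar 6: 272 on hand, pool $1,868.22 (≈ $6.8685 each)
After Mar 8: 353 on hand, pool $2,568.87 (≈ $7.2773 each)
After Mar 10: 560 on hand, pool $3,376.17 (≈ $6.0289 each)
Mar 13, sell 426: 426/560 × $3,376.17 → $2,568.30
Mar 16, sell 91: 91/134 × $807.87 → $548.62
Total COGS = $1,814.58 + $2,568.30 + $548.62 = $4,931.50
Ending inventory (cost pool remaining) = $259.25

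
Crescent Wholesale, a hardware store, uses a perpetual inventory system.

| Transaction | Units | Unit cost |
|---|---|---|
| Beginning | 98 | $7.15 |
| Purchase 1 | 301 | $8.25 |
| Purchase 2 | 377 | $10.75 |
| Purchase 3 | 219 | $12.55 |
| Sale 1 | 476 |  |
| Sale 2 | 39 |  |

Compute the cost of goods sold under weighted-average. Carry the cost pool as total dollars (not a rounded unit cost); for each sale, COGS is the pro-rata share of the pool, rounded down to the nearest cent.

COGS = $5,168.18

After Beginning: 98 on hand, pool $700.70 (≈ $7.1500 each)
After Purchase 1: 399 on hand, pool $3,183.95 (≈ $7.9798 each)
After Purchase 2: 776 on hand, pool $7,236.70 (≈ $9.3256 each)
After Purchase 3: 995 on hand, pool $9,985.15 (≈ $10.0353 each)
Sale 1, sell 476: 476/995 × $9,985.15 → $4,776.81
Sale 2, sell 39: 39/519 × $5,208.34 → $391.37
Total COGS = $4,776.81 + $391.37 = $5,168.18
Ending inventory (cost pool remaining) = $4,816.97
Check: goods available $9,985.15 = COGS $5,168.18 + ending $4,816.97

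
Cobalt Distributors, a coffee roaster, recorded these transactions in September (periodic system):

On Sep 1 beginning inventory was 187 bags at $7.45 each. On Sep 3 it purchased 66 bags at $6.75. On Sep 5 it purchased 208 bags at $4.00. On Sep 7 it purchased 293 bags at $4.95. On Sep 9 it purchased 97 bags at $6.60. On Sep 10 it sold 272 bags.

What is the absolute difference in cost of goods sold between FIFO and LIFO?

$408.20

FIFO COGS: 187 @ $7.45 + 66 @ $6.75 + 19 @ $4.00 = $1,914.65
LIFO COGS: 97 @ $6.60 + 175 @ $4.95 = $1,506.45
Difference = |$1,914.65 − $1,506.45| = $408.20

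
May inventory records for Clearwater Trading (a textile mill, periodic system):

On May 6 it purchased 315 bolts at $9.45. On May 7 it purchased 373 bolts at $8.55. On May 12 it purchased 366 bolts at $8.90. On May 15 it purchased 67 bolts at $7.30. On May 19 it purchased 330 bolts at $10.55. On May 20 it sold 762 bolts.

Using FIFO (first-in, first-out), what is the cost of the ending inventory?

Ending inventory = $6,569.40

May 20, 762 sold [FIFO — oldest first]: 315 @ $9.45 + 373 @ $8.55 + 74 @ $8.90 = $6,824.50
Ending inventory: 292 @ $8.90 + 67 @ $7.30 + 330 @ $10.55 = $6,569.40
Check: goods available $13,393.90 = COGS $6,824.50 + ending $6,569.40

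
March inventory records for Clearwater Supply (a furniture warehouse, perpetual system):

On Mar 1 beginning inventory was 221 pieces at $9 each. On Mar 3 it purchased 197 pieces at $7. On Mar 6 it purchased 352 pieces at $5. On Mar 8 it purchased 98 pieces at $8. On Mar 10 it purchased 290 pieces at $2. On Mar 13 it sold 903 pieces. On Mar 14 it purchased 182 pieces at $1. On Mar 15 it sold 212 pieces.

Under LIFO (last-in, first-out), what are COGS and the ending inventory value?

COGS = $4,657; ending inventory = $2,017

Mar 13, 903 sold [LIFO — newest first]: 290 @ $2 + 98 @ $8 + 352 @ $5 + 163 @ $7 = $4,265
Mar 15, 212 sold [LIFO — newest first]: 182 @ $1 + 30 @ $7 = $392
Total COGS = $4,265 + $392 = $4,657
Ending inventory: 221 @ $9 + 4 @ $7 = $2,017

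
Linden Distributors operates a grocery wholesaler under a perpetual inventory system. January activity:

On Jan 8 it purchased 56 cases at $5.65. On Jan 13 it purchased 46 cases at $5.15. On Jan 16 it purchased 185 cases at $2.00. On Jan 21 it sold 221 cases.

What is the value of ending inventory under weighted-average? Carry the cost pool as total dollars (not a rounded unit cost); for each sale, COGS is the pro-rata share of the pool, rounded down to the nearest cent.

Ending inventory = $212.33

After Jan 8: 56 on hand, pool $316.40 (≈ $5.6500 each)
After Jan 13: 102 on hand, pool $553.30 (≈ $5.4245 each)
After Jan 16: 287 on hand, pool $923.30 (≈ $3.2171 each)
Jan 21, sell 221: 221/287 × $923.30 → $710.97
Ending inventory (cost pool remaining) = $212.33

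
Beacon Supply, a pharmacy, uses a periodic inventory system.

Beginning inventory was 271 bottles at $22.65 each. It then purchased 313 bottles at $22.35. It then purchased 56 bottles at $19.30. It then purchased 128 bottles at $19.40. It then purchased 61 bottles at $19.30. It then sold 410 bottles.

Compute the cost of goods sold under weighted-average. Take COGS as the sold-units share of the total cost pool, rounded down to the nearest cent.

COGS = $8,840.47

Sale 1, sell 410: 410/829 × $17,875.00 → $8,840.47
Ending inventory (cost pool remaining) = $9,034.53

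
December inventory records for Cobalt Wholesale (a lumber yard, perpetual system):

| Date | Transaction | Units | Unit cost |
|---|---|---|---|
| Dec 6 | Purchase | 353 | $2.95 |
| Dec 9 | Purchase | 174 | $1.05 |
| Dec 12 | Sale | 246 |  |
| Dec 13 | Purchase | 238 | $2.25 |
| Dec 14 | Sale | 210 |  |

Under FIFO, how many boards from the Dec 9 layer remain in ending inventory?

Dec 12, 246 sold [FIFO — oldest first]: 246 @ $2.95 = $725.70
Dec 14, 210 sold [FIFO — oldest first]: 107 @ $2.95 + 103 @ $1.05 = $423.80
Total COGS = $725.70 + $423.80 = $1,149.50
Ending inventory: 71 @ $1.05 + 238 @ $2.25 = $610.05

71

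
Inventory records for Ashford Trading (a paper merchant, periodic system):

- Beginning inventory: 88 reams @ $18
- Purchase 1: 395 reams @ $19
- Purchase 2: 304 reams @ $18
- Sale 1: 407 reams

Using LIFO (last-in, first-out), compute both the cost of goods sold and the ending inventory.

Sale 1 (407) [LIFO — newest first]: 304 @ $18 + 103 @ $19 = $7,429
Ending inventory: 88 @ $18 + 292 @ $19 = $7,132

COGS = $7,429; ending inventory = $7,132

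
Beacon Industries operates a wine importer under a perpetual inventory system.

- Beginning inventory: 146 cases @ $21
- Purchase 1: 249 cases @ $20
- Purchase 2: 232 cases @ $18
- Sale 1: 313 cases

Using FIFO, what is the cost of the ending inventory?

Sale 1 (313) [FIFO — oldest first]: 146 @ $21 + 167 @ $20 = $6,406
Ending inventory: 82 @ $20 + 232 @ $18 = $5,816

Ending inventory = $5,816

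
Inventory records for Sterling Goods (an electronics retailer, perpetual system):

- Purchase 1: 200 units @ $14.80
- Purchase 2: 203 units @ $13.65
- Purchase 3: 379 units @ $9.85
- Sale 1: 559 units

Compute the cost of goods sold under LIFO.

Sale 1 (559) [LIFO — newest first]: 379 @ $9.85 + 180 @ $13.65 = $6,190.15
Ending inventory: 200 @ $14.80 + 23 @ $13.65 = $3,273.95
Check: goods available $9,464.10 = COGS $6,190.15 + ending $3,273.95

COGS = $6,190.15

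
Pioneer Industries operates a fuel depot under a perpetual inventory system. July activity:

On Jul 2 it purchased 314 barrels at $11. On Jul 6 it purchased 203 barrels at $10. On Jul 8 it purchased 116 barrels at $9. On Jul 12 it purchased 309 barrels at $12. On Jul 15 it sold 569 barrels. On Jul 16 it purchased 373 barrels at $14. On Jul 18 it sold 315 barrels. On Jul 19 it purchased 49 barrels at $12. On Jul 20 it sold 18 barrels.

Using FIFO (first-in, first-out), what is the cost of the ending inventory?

Jul 15, 569 sold [FIFO — oldest first]: 314 @ $11 + 203 @ $10 + 52 @ $9 = $5,952
Jul 18, 315 sold [FIFO — oldest first]: 64 @ $9 + 251 @ $12 = $3,588
Jul 20, 18 sold [FIFO — oldest first]: 18 @ $12 = $216
Total COGS = $5,952 + $3,588 + $216 = $9,756
Ending inventory: 40 @ $12 + 373 @ $14 + 49 @ $12 = $6,290
Check: goods available $16,046 = COGS $9,756 + ending $6,290

Ending inventory = $6,290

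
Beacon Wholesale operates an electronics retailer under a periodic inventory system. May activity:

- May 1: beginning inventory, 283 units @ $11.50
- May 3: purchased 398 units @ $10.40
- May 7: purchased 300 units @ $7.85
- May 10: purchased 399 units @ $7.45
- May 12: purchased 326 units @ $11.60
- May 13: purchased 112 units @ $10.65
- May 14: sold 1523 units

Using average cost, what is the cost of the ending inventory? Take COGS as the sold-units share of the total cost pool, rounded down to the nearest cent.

May 14, sell 1523: 1523/1818 × $17,695.65 → $14,824.24
Ending inventory (cost pool remaining) = $2,871.41
Check: goods available $17,695.65 = COGS $14,824.24 + ending $2,871.41

Ending inventory = $2,871.41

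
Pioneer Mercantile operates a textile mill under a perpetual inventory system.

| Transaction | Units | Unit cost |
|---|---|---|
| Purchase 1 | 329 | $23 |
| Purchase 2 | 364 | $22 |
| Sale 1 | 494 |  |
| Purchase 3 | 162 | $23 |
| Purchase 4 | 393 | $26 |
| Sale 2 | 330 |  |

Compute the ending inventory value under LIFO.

Sale 1 (494) [LIFO — newest first]: 364 @ $22 + 130 @ $23 = $10,998
Sale 2 (330) [LIFO — newest first]: 330 @ $26 = $8,580
Total COGS = $10,998 + $8,580 = $19,578
Ending inventory: 199 @ $23 + 162 @ $23 + 63 @ $26 = $9,941
Check: goods available $29,519 = COGS $19,578 + ending $9,941

Ending inventory = $9,941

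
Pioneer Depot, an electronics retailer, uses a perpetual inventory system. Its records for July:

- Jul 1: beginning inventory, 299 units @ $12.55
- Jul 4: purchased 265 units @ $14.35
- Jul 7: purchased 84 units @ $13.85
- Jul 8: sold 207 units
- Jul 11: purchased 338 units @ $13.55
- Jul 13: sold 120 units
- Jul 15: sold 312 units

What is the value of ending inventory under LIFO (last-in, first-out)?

Ending inventory = $4,441.25

Jul 8, 207 sold [LIFO — newest first]: 84 @ $13.85 + 123 @ $14.35 = $2,928.45
Jul 13, 120 sold [LIFO — newest first]: 120 @ $13.55 = $1,626.00
Jul 15, 312 sold [LIFO — newest first]: 218 @ $13.55 + 94 @ $14.35 = $4,302.80
Total COGS = $2,928.45 + $1,626.00 + $4,302.80 = $8,857.25
Ending inventory: 299 @ $12.55 + 48 @ $14.35 = $4,441.25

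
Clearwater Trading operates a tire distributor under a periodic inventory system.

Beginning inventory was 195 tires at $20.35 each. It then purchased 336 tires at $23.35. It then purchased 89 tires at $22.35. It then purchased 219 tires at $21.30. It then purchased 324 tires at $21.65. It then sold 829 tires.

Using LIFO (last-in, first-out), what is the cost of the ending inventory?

Ending inventory = $7,213.90

Sale 1 (829) [LIFO — newest first]: 324 @ $21.65 + 219 @ $21.30 + 89 @ $22.35 + 197 @ $23.35 = $18,268.40
Ending inventory: 195 @ $20.35 + 139 @ $23.35 = $7,213.90
Check: goods available $25,482.30 = COGS $18,268.40 + ending $7,213.90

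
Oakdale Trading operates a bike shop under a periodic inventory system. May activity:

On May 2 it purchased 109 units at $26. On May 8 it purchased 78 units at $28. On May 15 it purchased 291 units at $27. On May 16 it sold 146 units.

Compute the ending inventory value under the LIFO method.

May 16, 146 sold [LIFO — newest first]: 146 @ $27 = $3,942
Ending inventory: 109 @ $26 + 78 @ $28 + 145 @ $27 = $8,933

Ending inventory = $8,933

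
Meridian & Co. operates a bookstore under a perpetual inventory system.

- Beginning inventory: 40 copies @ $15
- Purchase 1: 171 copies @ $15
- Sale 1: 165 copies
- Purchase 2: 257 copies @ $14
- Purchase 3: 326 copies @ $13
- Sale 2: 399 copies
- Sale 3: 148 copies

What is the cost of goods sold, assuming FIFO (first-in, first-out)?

Sale 1 (165) [FIFO — oldest first]: 40 @ $15 + 125 @ $15 = $2,475
Sale 2 (399) [FIFO — oldest first]: 46 @ $15 + 257 @ $14 + 96 @ $13 = $5,536
Sale 3 (148) [FIFO — oldest first]: 148 @ $13 = $1,924
Total COGS = $2,475 + $5,536 + $1,924 = $9,935
Ending inventory: 82 @ $13 = $1,066

COGS = $9,935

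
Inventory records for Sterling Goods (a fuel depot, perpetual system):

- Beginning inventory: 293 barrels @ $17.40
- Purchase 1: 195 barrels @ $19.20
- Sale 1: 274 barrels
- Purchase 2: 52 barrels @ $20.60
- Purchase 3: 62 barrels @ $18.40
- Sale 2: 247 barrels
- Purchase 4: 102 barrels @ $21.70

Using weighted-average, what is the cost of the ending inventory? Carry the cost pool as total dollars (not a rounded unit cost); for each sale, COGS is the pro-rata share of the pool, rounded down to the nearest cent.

After Beginning: 293 on hand, pool $5,098.20 (≈ $17.4000 each)
After Purchase 1: 488 on hand, pool $8,842.20 (≈ $18.1193 each)
Sale 1, sell 274: 274/488 × $8,842.20 → $4,964.67
After Purchase 2: 266 on hand, pool $4,948.73 (≈ $18.6042 each)
After Purchase 3: 328 on hand, pool $6,089.53 (≈ $18.5656 each)
Sale 2, sell 247: 247/328 × $6,089.53 → $4,585.71
After Purchase 4: 183 on hand, pool $3,717.22 (≈ $20.3127 each)
Total COGS = $4,964.67 + $4,585.71 = $9,550.38
Ending inventory (cost pool remaining) = $3,717.22

Ending inventory = $3,717.22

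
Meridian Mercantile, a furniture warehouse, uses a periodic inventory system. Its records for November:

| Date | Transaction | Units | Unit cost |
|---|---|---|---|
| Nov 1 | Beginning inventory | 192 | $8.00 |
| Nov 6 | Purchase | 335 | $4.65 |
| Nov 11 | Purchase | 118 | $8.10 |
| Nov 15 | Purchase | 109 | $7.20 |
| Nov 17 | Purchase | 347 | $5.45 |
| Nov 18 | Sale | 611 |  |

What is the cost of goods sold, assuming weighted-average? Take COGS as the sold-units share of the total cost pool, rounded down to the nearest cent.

COGS = $3,732.31

Nov 18, sell 611: 611/1101 × $6,725.50 → $3,732.31
Ending inventory (cost pool remaining) = $2,993.19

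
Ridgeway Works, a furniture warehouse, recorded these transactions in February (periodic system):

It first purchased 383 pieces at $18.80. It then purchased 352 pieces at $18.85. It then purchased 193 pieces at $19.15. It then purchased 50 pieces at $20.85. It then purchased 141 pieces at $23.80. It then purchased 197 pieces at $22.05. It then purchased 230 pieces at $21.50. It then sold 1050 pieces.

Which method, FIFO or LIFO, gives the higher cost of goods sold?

LIFO

FIFO COGS: 383 @ $18.80 + 352 @ $18.85 + 193 @ $19.15 + 50 @ $20.85 + 72 @ $23.80 = $20,287.65
LIFO COGS: 230 @ $21.50 + 197 @ $22.05 + 141 @ $23.80 + 50 @ $20.85 + 193 @ $19.15 + 239 @ $18.85 = $21,888.25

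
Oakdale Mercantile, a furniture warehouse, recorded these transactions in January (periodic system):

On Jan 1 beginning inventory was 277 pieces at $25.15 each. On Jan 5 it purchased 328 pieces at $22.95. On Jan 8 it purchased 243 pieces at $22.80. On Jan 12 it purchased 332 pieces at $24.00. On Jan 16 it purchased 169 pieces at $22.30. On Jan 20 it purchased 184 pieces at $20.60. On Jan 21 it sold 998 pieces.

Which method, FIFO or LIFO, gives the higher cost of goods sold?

FIFO

FIFO COGS: 277 @ $25.15 + 328 @ $22.95 + 243 @ $22.80 + 150 @ $24.00 = $23,634.55
LIFO COGS: 184 @ $20.60 + 169 @ $22.30 + 332 @ $24.00 + 243 @ $22.80 + 70 @ $22.95 = $22,674.00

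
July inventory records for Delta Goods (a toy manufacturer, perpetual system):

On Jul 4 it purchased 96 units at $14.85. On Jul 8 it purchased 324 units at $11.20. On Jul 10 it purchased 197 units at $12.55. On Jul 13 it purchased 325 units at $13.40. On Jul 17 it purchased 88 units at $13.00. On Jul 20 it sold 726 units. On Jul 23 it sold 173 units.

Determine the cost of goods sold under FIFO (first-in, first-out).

Jul 20, 726 sold [FIFO — oldest first]: 96 @ $14.85 + 324 @ $11.20 + 197 @ $12.55 + 109 @ $13.40 = $8,987.35
Jul 23, 173 sold [FIFO — oldest first]: 173 @ $13.40 = $2,318.20
Total COGS = $8,987.35 + $2,318.20 = $11,305.55
Ending inventory: 43 @ $13.40 + 88 @ $13.00 = $1,720.20

COGS = $11,305.55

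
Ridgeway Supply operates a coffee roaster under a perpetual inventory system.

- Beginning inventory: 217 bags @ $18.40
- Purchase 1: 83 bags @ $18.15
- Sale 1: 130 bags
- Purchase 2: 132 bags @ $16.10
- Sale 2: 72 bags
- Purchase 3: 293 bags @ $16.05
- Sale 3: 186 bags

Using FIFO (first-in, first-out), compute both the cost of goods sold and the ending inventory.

Sale 1 (130) [FIFO — oldest first]: 130 @ $18.40 = $2,392.00
Sale 2 (72) [FIFO — oldest first]: 72 @ $18.40 = $1,324.80
Sale 3 (186) [FIFO — oldest first]: 15 @ $18.40 + 83 @ $18.15 + 88 @ $16.10 = $3,199.25
Total COGS = $2,392.00 + $1,324.80 + $3,199.25 = $6,916.05
Ending inventory: 44 @ $16.10 + 293 @ $16.05 = $5,411.05

COGS = $6,916.05; ending inventory = $5,411.05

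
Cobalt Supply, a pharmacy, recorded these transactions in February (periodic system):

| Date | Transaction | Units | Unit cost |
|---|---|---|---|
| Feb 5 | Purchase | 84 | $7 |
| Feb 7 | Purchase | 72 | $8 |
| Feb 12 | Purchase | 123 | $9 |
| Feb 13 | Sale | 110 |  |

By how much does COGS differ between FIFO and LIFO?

$194

FIFO COGS: 84 @ $7 + 26 @ $8 = $796
LIFO COGS: 110 @ $9 = $990
Difference = |$796 − $990| = $194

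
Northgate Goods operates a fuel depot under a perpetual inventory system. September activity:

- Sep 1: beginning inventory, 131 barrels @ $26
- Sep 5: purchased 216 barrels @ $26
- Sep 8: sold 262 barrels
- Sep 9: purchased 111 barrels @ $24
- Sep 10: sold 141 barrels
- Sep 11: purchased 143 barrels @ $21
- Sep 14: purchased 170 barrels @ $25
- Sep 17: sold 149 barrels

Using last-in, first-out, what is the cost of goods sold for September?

COGS = $13,981

Sep 8, 262 sold [LIFO — newest first]: 216 @ $26 + 46 @ $26 = $6,812
Sep 10, 141 sold [LIFO — newest first]: 111 @ $24 + 30 @ $26 = $3,444
Sep 17, 149 sold [LIFO — newest first]: 149 @ $25 = $3,725
Total COGS = $6,812 + $3,444 + $3,725 = $13,981
Ending inventory: 55 @ $26 + 143 @ $21 + 21 @ $25 = $4,958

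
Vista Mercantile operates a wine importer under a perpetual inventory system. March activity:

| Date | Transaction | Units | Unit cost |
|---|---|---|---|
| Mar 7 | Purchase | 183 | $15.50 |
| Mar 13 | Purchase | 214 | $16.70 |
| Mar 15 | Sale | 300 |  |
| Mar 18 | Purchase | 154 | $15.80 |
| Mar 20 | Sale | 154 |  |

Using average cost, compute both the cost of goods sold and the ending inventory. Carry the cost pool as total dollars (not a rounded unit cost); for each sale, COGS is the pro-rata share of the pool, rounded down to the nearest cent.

COGS = $7,297.89; ending inventory = $1,545.61

After Mar 7: 183 on hand, pool $2,836.50 (≈ $15.5000 each)
After Mar 13: 397 on hand, pool $6,410.30 (≈ $16.1469 each)
Mar 15, sell 300: 300/397 × $6,410.30 → $4,844.05
After Mar 18: 251 on hand, pool $3,999.45 (≈ $15.9341 each)
Mar 20, sell 154: 154/251 × $3,999.45 → $2,453.84
Total COGS = $4,844.05 + $2,453.84 = $7,297.89
Ending inventory (cost pool remaining) = $1,545.61
Check: goods available $8,843.50 = COGS $7,297.89 + ending $1,545.61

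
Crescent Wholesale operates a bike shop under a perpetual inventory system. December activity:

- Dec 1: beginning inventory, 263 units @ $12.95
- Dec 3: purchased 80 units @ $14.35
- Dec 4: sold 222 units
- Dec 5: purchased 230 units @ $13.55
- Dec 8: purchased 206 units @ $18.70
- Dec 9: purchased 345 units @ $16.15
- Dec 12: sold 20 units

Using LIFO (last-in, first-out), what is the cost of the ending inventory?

Ending inventory = $13,784.40

Dec 4, 222 sold [LIFO — newest first]: 80 @ $14.35 + 142 @ $12.95 = $2,986.90
Dec 12, 20 sold [LIFO — newest first]: 20 @ $16.15 = $323.00
Total COGS = $2,986.90 + $323.00 = $3,309.90
Ending inventory: 121 @ $12.95 + 230 @ $13.55 + 206 @ $18.70 + 325 @ $16.15 = $13,784.40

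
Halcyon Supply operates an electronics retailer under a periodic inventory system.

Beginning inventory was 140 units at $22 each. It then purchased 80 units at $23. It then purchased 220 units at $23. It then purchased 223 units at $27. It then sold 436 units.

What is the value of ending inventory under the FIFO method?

Sale 1 (436) [FIFO — oldest first]: 140 @ $22 + 80 @ $23 + 216 @ $23 = $9,888
Ending inventory: 4 @ $23 + 223 @ $27 = $6,113
Check: goods available $16,001 = COGS $9,888 + ending $6,113

Ending inventory = $6,113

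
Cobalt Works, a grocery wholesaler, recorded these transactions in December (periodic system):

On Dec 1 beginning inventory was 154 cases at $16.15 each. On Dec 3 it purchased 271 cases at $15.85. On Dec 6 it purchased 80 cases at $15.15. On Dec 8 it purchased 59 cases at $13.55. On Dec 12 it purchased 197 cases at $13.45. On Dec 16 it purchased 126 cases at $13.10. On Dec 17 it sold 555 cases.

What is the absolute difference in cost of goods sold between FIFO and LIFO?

$886.20

FIFO COGS: 154 @ $16.15 + 271 @ $15.85 + 80 @ $15.15 + 50 @ $13.55 = $8,671.95
LIFO COGS: 126 @ $13.10 + 197 @ $13.45 + 59 @ $13.55 + 80 @ $15.15 + 93 @ $15.85 = $7,785.75
Difference = |$8,671.95 − $7,785.75| = $886.20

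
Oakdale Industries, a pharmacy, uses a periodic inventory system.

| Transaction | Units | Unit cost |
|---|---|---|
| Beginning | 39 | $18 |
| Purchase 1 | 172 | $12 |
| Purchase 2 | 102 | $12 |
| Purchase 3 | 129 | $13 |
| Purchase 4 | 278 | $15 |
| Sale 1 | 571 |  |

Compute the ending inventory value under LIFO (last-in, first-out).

Ending inventory = $2,022

Sale 1 (571) [LIFO — newest first]: 278 @ $15 + 129 @ $13 + 102 @ $12 + 62 @ $12 = $7,815
Ending inventory: 39 @ $18 + 110 @ $12 = $2,022
Check: goods available $9,837 = COGS $7,815 + ending $2,022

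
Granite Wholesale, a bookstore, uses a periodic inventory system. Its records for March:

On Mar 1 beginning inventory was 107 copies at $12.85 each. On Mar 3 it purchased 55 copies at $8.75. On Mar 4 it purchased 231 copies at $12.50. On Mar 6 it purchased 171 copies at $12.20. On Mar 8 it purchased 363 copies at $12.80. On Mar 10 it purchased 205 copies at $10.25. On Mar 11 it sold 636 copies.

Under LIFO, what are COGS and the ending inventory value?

Mar 11, 636 sold [LIFO — newest first]: 205 @ $10.25 + 363 @ $12.80 + 68 @ $12.20 = $7,577.25
Ending inventory: 107 @ $12.85 + 55 @ $8.75 + 231 @ $12.50 + 103 @ $12.20 = $6,000.30
Check: goods available $13,577.55 = COGS $7,577.25 + ending $6,000.30

COGS = $7,577.25; ending inventory = $6,000.30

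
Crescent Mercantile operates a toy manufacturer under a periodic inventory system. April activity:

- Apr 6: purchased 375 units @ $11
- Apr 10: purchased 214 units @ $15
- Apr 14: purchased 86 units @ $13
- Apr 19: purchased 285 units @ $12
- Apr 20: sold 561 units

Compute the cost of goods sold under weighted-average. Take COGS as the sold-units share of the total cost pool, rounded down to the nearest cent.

COGS = $6,938.28

Apr 20, sell 561: 561/960 × $11,873.00 → $6,938.28
Ending inventory (cost pool remaining) = $4,934.72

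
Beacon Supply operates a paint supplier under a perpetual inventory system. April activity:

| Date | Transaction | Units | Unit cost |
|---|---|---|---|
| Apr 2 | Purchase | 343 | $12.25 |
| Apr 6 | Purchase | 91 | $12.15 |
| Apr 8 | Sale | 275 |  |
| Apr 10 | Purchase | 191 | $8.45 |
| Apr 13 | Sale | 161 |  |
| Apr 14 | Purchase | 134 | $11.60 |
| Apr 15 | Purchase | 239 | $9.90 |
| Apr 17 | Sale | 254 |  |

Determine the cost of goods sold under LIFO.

COGS = $7,260.20

Apr 8, 275 sold [LIFO — newest first]: 91 @ $12.15 + 184 @ $12.25 = $3,359.65
Apr 13, 161 sold [LIFO — newest first]: 161 @ $8.45 = $1,360.45
Apr 17, 254 sold [LIFO — newest first]: 239 @ $9.90 + 15 @ $11.60 = $2,540.10
Total COGS = $3,359.65 + $1,360.45 + $2,540.10 = $7,260.20
Ending inventory: 159 @ $12.25 + 30 @ $8.45 + 119 @ $11.60 = $3,581.65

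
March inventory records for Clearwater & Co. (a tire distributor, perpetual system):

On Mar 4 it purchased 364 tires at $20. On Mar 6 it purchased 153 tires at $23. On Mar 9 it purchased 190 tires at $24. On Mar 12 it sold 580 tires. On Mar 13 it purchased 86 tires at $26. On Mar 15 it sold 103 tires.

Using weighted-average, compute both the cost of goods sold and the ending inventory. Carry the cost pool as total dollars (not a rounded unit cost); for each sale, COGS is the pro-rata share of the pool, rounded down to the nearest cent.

COGS = $15,015.43; ending inventory = $2,579.57

After Mar 4: 364 on hand, pool $7,280.00 (≈ $20.0000 each)
After Mar 6: 517 on hand, pool $10,799.00 (≈ $20.8878 each)
After Mar 9: 707 on hand, pool $15,359.00 (≈ $21.7242 each)
Mar 12, sell 580: 580/707 × $15,359.00 → $12,600.02
After Mar 13: 213 on hand, pool $4,994.98 (≈ $23.4506 each)
Mar 15, sell 103: 103/213 × $4,994.98 → $2,415.41
Total COGS = $12,600.02 + $2,415.41 = $15,015.43
Ending inventory (cost pool remaining) = $2,579.57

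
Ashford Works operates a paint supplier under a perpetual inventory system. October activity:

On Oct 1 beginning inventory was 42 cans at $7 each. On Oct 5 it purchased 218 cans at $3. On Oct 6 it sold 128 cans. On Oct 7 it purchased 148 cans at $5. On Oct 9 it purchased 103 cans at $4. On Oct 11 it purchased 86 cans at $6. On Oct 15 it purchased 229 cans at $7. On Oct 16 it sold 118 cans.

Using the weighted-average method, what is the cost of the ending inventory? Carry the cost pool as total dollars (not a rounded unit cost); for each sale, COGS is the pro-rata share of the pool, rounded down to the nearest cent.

After Oct 1: 42 on hand, pool $294.00 (≈ $7.0000 each)
After Oct 5: 260 on hand, pool $948.00 (≈ $3.6462 each)
Oct 6, sell 128: 128/260 × $948.00 → $466.70
After Oct 7: 280 on hand, pool $1,221.30 (≈ $4.3618 each)
After Oct 9: 383 on hand, pool $1,633.30 (≈ $4.2645 each)
After Oct 11: 469 on hand, pool $2,149.30 (≈ $4.5827 each)
After Oct 15: 698 on hand, pool $3,752.30 (≈ $5.3758 each)
Oct 16, sell 118: 118/698 × $3,752.30 → $634.34
Total COGS = $466.70 + $634.34 = $1,101.04
Ending inventory (cost pool remaining) = $3,117.96

Ending inventory = $3,117.96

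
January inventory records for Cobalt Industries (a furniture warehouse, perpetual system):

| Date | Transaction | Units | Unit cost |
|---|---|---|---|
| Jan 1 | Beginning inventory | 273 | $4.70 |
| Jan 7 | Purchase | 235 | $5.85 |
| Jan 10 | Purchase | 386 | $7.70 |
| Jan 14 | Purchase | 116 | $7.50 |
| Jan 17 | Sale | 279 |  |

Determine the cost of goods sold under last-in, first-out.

COGS = $2,125.10

Jan 17, 279 sold [LIFO — newest first]: 116 @ $7.50 + 163 @ $7.70 = $2,125.10
Ending inventory: 273 @ $4.70 + 235 @ $5.85 + 223 @ $7.70 = $4,374.95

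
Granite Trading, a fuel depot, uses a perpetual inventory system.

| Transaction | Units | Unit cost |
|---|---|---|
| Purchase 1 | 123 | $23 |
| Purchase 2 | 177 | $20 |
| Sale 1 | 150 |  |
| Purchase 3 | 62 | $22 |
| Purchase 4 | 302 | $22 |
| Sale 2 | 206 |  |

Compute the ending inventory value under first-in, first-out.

Sale 1 (150) [FIFO — oldest first]: 123 @ $23 + 27 @ $20 = $3,369
Sale 2 (206) [FIFO — oldest first]: 150 @ $20 + 56 @ $22 = $4,232
Total COGS = $3,369 + $4,232 = $7,601
Ending inventory: 6 @ $22 + 302 @ $22 = $6,776

Ending inventory = $6,776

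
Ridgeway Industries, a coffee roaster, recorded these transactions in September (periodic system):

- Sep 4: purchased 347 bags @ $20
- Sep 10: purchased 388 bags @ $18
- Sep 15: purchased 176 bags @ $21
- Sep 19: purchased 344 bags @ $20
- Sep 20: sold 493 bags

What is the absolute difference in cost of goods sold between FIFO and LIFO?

$441

FIFO COGS: 347 @ $20 + 146 @ $18 = $9,568
LIFO COGS: 344 @ $20 + 149 @ $21 = $10,009
Difference = |$9,568 − $10,009| = $441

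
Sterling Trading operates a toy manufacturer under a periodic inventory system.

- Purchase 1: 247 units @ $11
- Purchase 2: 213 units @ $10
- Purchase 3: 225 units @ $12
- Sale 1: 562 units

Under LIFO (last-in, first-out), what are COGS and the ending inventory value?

COGS = $6,194; ending inventory = $1,353

Sale 1 (562) [LIFO — newest first]: 225 @ $12 + 213 @ $10 + 124 @ $11 = $6,194
Ending inventory: 123 @ $11 = $1,353
Check: goods available $7,547 = COGS $6,194 + ending $1,353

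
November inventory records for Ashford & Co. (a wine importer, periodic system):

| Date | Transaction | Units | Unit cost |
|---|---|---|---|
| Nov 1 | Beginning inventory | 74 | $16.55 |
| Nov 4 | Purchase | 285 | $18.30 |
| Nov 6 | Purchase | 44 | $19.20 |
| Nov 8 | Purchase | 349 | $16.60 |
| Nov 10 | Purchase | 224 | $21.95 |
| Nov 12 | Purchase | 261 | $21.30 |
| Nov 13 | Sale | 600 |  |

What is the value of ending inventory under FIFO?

Ending inventory = $12,999.30

Nov 13, 600 sold [FIFO — oldest first]: 74 @ $16.55 + 285 @ $18.30 + 44 @ $19.20 + 197 @ $16.60 = $10,555.20
Ending inventory: 152 @ $16.60 + 224 @ $21.95 + 261 @ $21.30 = $12,999.30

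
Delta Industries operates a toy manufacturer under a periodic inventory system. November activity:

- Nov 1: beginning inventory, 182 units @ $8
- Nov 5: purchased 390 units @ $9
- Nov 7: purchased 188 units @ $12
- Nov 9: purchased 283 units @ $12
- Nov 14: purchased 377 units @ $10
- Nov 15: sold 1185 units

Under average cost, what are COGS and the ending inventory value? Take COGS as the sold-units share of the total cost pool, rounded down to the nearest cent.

Nov 15, sell 1185: 1185/1420 × $14,388.00 → $12,006.88
Ending inventory (cost pool remaining) = $2,381.12

COGS = $12,006.88; ending inventory = $2,381.12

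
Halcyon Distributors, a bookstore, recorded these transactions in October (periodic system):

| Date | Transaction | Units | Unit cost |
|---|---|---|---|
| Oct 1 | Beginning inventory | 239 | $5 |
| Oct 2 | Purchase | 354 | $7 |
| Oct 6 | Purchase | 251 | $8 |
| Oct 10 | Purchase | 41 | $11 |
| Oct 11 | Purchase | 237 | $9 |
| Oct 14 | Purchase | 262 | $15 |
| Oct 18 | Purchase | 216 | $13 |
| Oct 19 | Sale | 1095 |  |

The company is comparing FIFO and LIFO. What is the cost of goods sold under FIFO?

FIFO COGS: 239 @ $5 + 354 @ $7 + 251 @ $8 + 41 @ $11 + 210 @ $9 = $8,022
LIFO COGS: 216 @ $13 + 262 @ $15 + 237 @ $9 + 41 @ $11 + 251 @ $8 + 88 @ $7 = $11,946

COGS = $8,022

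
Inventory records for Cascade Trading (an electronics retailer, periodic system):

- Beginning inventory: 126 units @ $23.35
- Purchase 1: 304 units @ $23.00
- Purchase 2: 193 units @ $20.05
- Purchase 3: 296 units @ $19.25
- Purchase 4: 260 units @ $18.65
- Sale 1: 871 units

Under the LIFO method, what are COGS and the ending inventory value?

Sale 1 (871) [LIFO — newest first]: 260 @ $18.65 + 296 @ $19.25 + 193 @ $20.05 + 122 @ $23.00 = $17,222.65
Ending inventory: 126 @ $23.35 + 182 @ $23.00 = $7,128.10
Check: goods available $24,350.75 = COGS $17,222.65 + ending $7,128.10

COGS = $17,222.65; ending inventory = $7,128.10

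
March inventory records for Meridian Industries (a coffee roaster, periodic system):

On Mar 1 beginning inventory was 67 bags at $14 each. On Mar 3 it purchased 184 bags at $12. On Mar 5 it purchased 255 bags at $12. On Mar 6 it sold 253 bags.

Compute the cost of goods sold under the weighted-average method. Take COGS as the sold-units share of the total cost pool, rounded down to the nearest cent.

COGS = $3,103.00

Mar 6, sell 253: 253/506 × $6,206.00 → $3,103.00
Ending inventory (cost pool remaining) = $3,103.00
Check: goods available $6,206.00 = COGS $3,103.00 + ending $3,103.00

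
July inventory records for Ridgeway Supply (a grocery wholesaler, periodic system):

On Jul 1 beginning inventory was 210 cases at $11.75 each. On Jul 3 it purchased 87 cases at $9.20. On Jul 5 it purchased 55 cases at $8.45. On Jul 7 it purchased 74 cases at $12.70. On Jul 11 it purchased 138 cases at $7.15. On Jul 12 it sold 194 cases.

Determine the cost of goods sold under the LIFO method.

Jul 12, 194 sold [LIFO — newest first]: 138 @ $7.15 + 56 @ $12.70 = $1,697.90
Ending inventory: 210 @ $11.75 + 87 @ $9.20 + 55 @ $8.45 + 18 @ $12.70 = $3,961.25

COGS = $1,697.90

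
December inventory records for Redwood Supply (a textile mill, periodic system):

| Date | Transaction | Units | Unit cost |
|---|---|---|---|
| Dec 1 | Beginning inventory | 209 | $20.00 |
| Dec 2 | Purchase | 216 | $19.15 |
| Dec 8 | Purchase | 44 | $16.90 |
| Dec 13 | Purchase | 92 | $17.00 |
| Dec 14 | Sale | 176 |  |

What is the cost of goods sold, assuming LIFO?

Dec 14, 176 sold [LIFO — newest first]: 92 @ $17.00 + 44 @ $16.90 + 40 @ $19.15 = $3,073.60
Ending inventory: 209 @ $20.00 + 176 @ $19.15 = $7,550.40
Check: goods available $10,624.00 = COGS $3,073.60 + ending $7,550.40

COGS = $3,073.60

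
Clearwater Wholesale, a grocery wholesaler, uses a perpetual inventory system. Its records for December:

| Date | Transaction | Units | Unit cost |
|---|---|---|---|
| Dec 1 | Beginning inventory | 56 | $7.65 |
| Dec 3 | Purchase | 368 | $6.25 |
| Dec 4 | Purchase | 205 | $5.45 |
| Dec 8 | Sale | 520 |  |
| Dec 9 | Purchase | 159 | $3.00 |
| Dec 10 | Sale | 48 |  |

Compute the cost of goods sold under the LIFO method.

Dec 8, 520 sold [LIFO — newest first]: 205 @ $5.45 + 315 @ $6.25 = $3,086.00
Dec 10, 48 sold [LIFO — newest first]: 48 @ $3.00 = $144.00
Total COGS = $3,086.00 + $144.00 = $3,230.00
Ending inventory: 56 @ $7.65 + 53 @ $6.25 + 111 @ $3.00 = $1,092.65

COGS = $3,230.00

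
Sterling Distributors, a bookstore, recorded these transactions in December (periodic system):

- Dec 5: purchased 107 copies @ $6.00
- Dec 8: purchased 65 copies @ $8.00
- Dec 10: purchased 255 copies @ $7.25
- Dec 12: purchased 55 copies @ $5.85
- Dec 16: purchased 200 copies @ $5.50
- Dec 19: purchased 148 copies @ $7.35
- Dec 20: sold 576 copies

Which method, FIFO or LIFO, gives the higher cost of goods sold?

FIFO COGS: 107 @ $6.00 + 65 @ $8.00 + 255 @ $7.25 + 55 @ $5.85 + 94 @ $5.50 = $3,849.50
LIFO COGS: 148 @ $7.35 + 200 @ $5.50 + 55 @ $5.85 + 173 @ $7.25 = $3,763.80

FIFO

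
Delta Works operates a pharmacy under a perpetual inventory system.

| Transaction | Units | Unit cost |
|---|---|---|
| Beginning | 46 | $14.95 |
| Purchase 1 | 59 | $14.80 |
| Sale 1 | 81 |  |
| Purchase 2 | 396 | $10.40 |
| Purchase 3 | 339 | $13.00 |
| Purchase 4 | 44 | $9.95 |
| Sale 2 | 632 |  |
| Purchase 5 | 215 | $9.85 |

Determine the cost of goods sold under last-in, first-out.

Sale 1 (81) [LIFO — newest first]: 59 @ $14.80 + 22 @ $14.95 = $1,202.10
Sale 2 (632) [LIFO — newest first]: 44 @ $9.95 + 339 @ $13.00 + 249 @ $10.40 = $7,434.40
Total COGS = $1,202.10 + $7,434.40 = $8,636.50
Ending inventory: 24 @ $14.95 + 147 @ $10.40 + 215 @ $9.85 = $4,005.35
Check: goods available $12,641.85 = COGS $8,636.50 + ending $4,005.35

COGS = $8,636.50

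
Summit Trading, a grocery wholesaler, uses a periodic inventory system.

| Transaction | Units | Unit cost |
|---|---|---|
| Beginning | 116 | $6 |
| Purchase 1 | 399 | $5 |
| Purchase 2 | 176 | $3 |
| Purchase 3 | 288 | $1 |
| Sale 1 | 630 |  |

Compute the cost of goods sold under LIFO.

Sale 1 (630) [LIFO — newest first]: 288 @ $1 + 176 @ $3 + 166 @ $5 = $1,646
Ending inventory: 116 @ $6 + 233 @ $5 = $1,861
Check: goods available $3,507 = COGS $1,646 + ending $1,861

COGS = $1,646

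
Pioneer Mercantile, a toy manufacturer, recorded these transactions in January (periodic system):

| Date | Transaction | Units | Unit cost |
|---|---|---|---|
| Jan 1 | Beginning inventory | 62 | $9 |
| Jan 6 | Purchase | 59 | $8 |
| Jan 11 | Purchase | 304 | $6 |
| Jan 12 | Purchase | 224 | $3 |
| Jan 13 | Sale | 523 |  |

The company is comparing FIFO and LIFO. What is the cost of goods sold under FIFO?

COGS = $3,148

FIFO COGS: 62 @ $9 + 59 @ $8 + 304 @ $6 + 98 @ $3 = $3,148
LIFO COGS: 224 @ $3 + 299 @ $6 = $2,466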